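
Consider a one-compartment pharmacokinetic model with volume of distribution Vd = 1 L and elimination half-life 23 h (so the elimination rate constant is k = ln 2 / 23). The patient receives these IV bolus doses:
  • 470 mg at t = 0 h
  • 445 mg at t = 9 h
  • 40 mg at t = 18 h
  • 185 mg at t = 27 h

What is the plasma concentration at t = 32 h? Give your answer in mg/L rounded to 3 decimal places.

k = ln 2 / 23 = 0.03014 per h
Dose 1 (470 mg at t=0 h): 470·exp(−0.03014·32) = 179.173 mg/L
Dose 2 (445 mg at t=9 h): 445·exp(−0.03014·23) = 222.500 mg/L
Dose 3 (40 mg at t=18 h): 40·exp(−0.03014·14) = 26.232 mg/L
Dose 4 (185 mg at t=27 h): 185·exp(−0.03014·5) = 159.122 mg/L
C(32) = 179.173 + 222.500 + 26.232 + 159.122 = 587.027 mg/L

587.027 mg/L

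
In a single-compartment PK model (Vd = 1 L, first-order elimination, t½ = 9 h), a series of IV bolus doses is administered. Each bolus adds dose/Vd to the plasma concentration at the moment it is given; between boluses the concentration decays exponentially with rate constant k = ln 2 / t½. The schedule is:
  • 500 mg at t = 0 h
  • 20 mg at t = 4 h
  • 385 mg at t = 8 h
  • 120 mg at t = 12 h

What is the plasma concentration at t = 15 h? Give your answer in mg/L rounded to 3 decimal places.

k = ln 2 / 9 = 0.07702 per h
Dose 1 (500 mg at t=0 h): 500·exp(−0.07702·15) = 157.490 mg/L
Dose 2 (20 mg at t=4 h): 20·exp(−0.07702·11) = 8.572 mg/L
Dose 3 (385 mg at t=8 h): 385·exp(−0.07702·7) = 224.557 mg/L
Dose 4 (120 mg at t=12 h): 120·exp(−0.07702·3) = 95.244 mg/L
C(15) = 157.490 + 8.572 + 224.557 + 95.244 = 485.863 mg/L

485.863 mg/L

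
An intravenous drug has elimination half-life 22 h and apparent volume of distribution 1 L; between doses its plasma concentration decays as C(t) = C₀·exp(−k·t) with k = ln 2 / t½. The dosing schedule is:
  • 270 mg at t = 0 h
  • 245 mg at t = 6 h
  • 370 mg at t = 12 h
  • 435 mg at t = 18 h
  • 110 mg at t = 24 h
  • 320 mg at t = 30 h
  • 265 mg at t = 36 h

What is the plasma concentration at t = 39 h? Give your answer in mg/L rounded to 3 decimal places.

k = ln 2 / 22 = 0.03151 per h
Dose 1 (270 mg at t=0 h): 270·exp(−0.03151·39) = 79.017 mg/L
Dose 2 (245 mg at t=6 h): 245·exp(−0.03151·33) = 86.621 mg/L
Dose 3 (370 mg at t=12 h): 370·exp(−0.03151·27) = 158.036 mg/L
Dose 4 (435 mg at t=18 h): 435·exp(−0.03151·21) = 224.462 mg/L
Dose 5 (110 mg at t=24 h): 110·exp(−0.03151·15) = 68.572 mg/L
Dose 6 (320 mg at t=30 h): 320·exp(−0.03151·9) = 240.991 mg/L
Dose 7 (265 mg at t=36 h): 265·exp(−0.03151·3) = 241.100 mg/L
C(39) = 79.017 + 86.621 + 158.036 + 224.462 + 68.572 + 240.991 + 241.100 = 1098.798 mg/L

1098.798 mg/L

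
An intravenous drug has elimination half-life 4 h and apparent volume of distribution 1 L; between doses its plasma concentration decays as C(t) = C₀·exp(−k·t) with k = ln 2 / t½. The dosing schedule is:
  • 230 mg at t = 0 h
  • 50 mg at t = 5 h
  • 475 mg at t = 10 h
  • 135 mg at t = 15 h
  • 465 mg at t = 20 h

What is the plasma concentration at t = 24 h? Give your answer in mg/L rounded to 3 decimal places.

308.317 mg/L

k = ln 2 / 4 = 0.17329 per h
Dose 1 (230 mg at t=0 h): 230·exp(−0.17329·24) = 3.594 mg/L
Dose 2 (50 mg at t=5 h): 50·exp(−0.17329·19) = 1.858 mg/L
Dose 3 (475 mg at t=10 h): 475·exp(−0.17329·14) = 41.984 mg/L
Dose 4 (135 mg at t=15 h): 135·exp(−0.17329·9) = 28.380 mg/L
Dose 5 (465 mg at t=20 h): 465·exp(−0.17329·4) = 232.500 mg/L
C(24) = 3.594 + 1.858 + 41.984 + 28.380 + 232.500 = 308.317 mg/L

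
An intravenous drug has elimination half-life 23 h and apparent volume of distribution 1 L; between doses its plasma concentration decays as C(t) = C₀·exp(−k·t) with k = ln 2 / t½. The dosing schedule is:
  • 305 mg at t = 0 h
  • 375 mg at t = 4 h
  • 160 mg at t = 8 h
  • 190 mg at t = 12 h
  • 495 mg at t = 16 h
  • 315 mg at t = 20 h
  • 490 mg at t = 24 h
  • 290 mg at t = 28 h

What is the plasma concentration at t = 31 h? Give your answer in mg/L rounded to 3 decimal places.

k = ln 2 / 23 = 0.03014 per h
Dose 1 (305 mg at t=0 h): 305·exp(−0.03014·31) = 119.830 mg/L
Dose 2 (375 mg at t=4 h): 375·exp(−0.03014·27) = 166.207 mg/L
Dose 3 (160 mg at t=8 h): 160·exp(−0.03014·23) = 80.000 mg/L
Dose 4 (190 mg at t=12 h): 190·exp(−0.03014·19) = 107.171 mg/L
Dose 5 (495 mg at t=16 h): 495·exp(−0.03014·15) = 314.979 mg/L
Dose 6 (315 mg at t=20 h): 315·exp(−0.03014·11) = 226.120 mg/L
Dose 7 (490 mg at t=24 h): 490·exp(−0.03014·7) = 396.806 mg/L
Dose 8 (290 mg at t=28 h): 290·exp(−0.03014·3) = 264.931 mg/L
C(31) = 119.830 + 166.207 + 80.000 + 107.171 + 314.979 + 226.120 + 396.806 + 264.931 = 1676.043 mg/L

1676.043 mg/L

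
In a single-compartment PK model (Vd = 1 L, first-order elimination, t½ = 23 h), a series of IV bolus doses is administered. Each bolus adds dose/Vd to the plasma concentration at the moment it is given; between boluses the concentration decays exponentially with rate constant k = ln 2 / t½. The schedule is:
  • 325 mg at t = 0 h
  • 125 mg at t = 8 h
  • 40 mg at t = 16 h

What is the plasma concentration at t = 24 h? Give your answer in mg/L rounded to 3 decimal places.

k = ln 2 / 23 = 0.03014 per h
Dose 1 (325 mg at t=0 h): 325·exp(−0.03014·24) = 157.676 mg/L
Dose 2 (125 mg at t=8 h): 125·exp(−0.03014·16) = 77.179 mg/L
Dose 3 (40 mg at t=16 h): 40·exp(−0.03014·8) = 31.431 mg/L
C(24) = 157.676 + 77.179 + 31.431 = 266.285 mg/L

266.285 mg/L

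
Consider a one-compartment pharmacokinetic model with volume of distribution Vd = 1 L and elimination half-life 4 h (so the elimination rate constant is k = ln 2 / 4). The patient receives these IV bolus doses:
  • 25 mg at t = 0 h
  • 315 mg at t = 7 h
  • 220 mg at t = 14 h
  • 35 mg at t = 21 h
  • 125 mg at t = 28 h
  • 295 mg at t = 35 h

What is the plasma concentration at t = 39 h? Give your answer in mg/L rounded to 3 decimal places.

k = ln 2 / 4 = 0.17329 per h
Dose 1 (25 mg at t=0 h): 25·exp(−0.17329·39) = 0.029 mg/L
Dose 2 (315 mg at t=7 h): 315·exp(−0.17329·32) = 1.230 mg/L
Dose 3 (220 mg at t=14 h): 220·exp(−0.17329·25) = 2.891 mg/L
Dose 4 (35 mg at t=21 h): 35·exp(−0.17329·18) = 1.547 mg/L
Dose 5 (125 mg at t=28 h): 125·exp(−0.17329·11) = 18.581 mg/L
Dose 6 (295 mg at t=35 h): 295·exp(−0.17329·4) = 147.500 mg/L
C(39) = 0.029 + 1.230 + 2.891 + 1.547 + 18.581 + 147.500 = 171.778 mg/L

171.778 mg/L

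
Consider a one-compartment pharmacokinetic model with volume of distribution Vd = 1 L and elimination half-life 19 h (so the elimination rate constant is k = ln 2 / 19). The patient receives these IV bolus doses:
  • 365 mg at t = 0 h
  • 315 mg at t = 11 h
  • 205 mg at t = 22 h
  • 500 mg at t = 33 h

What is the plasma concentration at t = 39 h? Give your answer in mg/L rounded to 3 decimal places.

713.364 mg/L

k = ln 2 / 19 = 0.03648 per h
Dose 1 (365 mg at t=0 h): 365·exp(−0.03648·39) = 87.981 mg/L
Dose 2 (315 mg at t=11 h): 315·exp(−0.03648·28) = 113.419 mg/L
Dose 3 (205 mg at t=22 h): 205·exp(−0.03648·17) = 110.258 mg/L
Dose 4 (500 mg at t=33 h): 500·exp(−0.03648·6) = 401.706 mg/L
C(39) = 87.981 + 113.419 + 110.258 + 401.706 = 713.364 mg/L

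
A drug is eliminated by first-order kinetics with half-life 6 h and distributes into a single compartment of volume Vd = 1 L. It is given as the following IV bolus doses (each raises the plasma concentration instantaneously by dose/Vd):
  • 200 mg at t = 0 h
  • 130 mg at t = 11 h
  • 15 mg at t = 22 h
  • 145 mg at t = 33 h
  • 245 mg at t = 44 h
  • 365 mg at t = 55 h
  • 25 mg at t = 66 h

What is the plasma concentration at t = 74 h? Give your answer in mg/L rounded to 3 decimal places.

59.662 mg/L

k = ln 2 / 6 = 0.11552 per h
Dose 1 (200 mg at t=0 h): 200·exp(−0.11552·74) = 0.039 mg/L
Dose 2 (130 mg at t=11 h): 130·exp(−0.11552·63) = 0.090 mg/L
Dose 3 (15 mg at t=22 h): 15·exp(−0.11552·52) = 0.037 mg/L
Dose 4 (145 mg at t=33 h): 145·exp(−0.11552·41) = 1.272 mg/L
Dose 5 (245 mg at t=44 h): 245·exp(−0.11552·30) = 7.656 mg/L
Dose 6 (365 mg at t=55 h): 365·exp(−0.11552·19) = 40.647 mg/L
Dose 7 (25 mg at t=66 h): 25·exp(−0.11552·8) = 9.921 mg/L
C(74) = 0.039 + 0.090 + 0.037 + 1.272 + 7.656 + 40.647 + 9.921 = 59.662 mg/L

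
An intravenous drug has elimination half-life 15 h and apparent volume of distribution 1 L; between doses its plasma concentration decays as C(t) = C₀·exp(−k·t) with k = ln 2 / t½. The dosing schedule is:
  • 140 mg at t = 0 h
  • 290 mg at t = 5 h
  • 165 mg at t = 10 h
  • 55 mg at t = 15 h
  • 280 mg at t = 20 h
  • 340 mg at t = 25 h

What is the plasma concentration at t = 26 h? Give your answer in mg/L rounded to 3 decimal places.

800.699 mg/L

k = ln 2 / 15 = 0.04621 per h
Dose 1 (140 mg at t=0 h): 140·exp(−0.04621·26) = 42.106 mg/L
Dose 2 (290 mg at t=5 h): 290·exp(−0.04621·21) = 109.889 mg/L
Dose 3 (165 mg at t=10 h): 165·exp(−0.04621·16) = 78.774 mg/L
Dose 4 (55 mg at t=15 h): 55·exp(−0.04621·11) = 33.083 mg/L
Dose 5 (280 mg at t=20 h): 280·exp(−0.04621·6) = 212.200 mg/L
Dose 6 (340 mg at t=25 h): 340·exp(−0.04621·1) = 324.646 mg/L
C(26) = 42.106 + 109.889 + 78.774 + 33.083 + 212.200 + 324.646 = 800.699 mg/L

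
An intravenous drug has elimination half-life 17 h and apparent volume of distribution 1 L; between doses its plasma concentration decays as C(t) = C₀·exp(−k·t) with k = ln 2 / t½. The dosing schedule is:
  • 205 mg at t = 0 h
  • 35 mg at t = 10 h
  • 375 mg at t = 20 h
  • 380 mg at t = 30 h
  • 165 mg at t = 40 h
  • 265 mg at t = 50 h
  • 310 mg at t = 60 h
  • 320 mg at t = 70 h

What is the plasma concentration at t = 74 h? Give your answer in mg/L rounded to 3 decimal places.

705.137 mg/L

k = ln 2 / 17 = 0.04077 per h
Dose 1 (205 mg at t=0 h): 205·exp(−0.04077·74) = 10.032 mg/L
Dose 2 (35 mg at t=10 h): 35·exp(−0.04077·64) = 2.575 mg/L
Dose 3 (375 mg at t=20 h): 375·exp(−0.04077·54) = 41.478 mg/L
Dose 4 (380 mg at t=30 h): 380·exp(−0.04077·44) = 63.190 mg/L
Dose 5 (165 mg at t=40 h): 165·exp(−0.04077·34) = 41.250 mg/L
Dose 6 (265 mg at t=50 h): 265·exp(−0.04077·24) = 99.601 mg/L
Dose 7 (310 mg at t=60 h): 310·exp(−0.04077·14) = 175.168 mg/L
Dose 8 (320 mg at t=70 h): 320·exp(−0.04077·4) = 271.844 mg/L
C(74) = 10.032 + 2.575 + 41.478 + 63.190 + 41.250 + 99.601 + 175.168 + 271.844 = 705.137 mg/L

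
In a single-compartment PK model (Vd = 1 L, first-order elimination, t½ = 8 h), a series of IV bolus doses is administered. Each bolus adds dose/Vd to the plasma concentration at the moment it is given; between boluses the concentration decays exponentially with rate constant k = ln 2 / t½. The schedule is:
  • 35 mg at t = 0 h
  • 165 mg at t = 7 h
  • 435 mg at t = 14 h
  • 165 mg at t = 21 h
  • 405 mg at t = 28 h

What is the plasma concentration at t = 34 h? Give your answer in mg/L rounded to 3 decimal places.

k = ln 2 / 8 = 0.08664 per h
Dose 1 (35 mg at t=0 h): 35·exp(−0.08664·34) = 1.839 mg/L
Dose 2 (165 mg at t=7 h): 165·exp(−0.08664·27) = 15.904 mg/L
Dose 3 (435 mg at t=14 h): 435·exp(−0.08664·20) = 76.898 mg/L
Dose 4 (165 mg at t=21 h): 165·exp(−0.08664·13) = 53.495 mg/L
Dose 5 (405 mg at t=28 h): 405·exp(−0.08664·6) = 240.814 mg/L
C(34) = 1.839 + 15.904 + 76.898 + 53.495 + 240.814 = 388.950 mg/L

388.950 mg/L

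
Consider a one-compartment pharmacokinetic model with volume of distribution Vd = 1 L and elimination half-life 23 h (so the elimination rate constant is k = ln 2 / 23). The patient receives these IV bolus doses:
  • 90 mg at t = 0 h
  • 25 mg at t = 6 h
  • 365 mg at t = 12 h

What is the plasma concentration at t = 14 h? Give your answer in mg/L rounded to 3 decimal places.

k = ln 2 / 23 = 0.03014 per h
Dose 1 (90 mg at t=0 h): 90·exp(−0.03014·14) = 59.021 mg/L
Dose 2 (25 mg at t=6 h): 25·exp(−0.03014·8) = 19.644 mg/L
Dose 3 (365 mg at t=12 h): 365·exp(−0.03014·2) = 343.650 mg/L
C(14) = 59.021 + 19.644 + 343.650 = 422.315 mg/L

422.315 mg/L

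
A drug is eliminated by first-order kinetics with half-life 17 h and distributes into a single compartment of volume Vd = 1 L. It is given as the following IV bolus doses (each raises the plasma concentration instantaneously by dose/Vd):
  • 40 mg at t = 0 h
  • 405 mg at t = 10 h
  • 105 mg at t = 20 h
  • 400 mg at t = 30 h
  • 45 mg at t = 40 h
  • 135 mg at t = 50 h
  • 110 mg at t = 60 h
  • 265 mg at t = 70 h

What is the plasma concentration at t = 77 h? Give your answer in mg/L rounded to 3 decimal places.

k = ln 2 / 17 = 0.04077 per h
Dose 1 (40 mg at t=0 h): 40·exp(−0.04077·77) = 1.732 mg/L
Dose 2 (405 mg at t=10 h): 405·exp(−0.04077·67) = 26.366 mg/L
Dose 3 (105 mg at t=20 h): 105·exp(−0.04077·57) = 10.277 mg/L
Dose 4 (400 mg at t=30 h): 400·exp(−0.04077·47) = 58.857 mg/L
Dose 5 (45 mg at t=40 h): 45·exp(−0.04077·37) = 9.955 mg/L
Dose 6 (135 mg at t=50 h): 135·exp(−0.04077·27) = 44.898 mg/L
Dose 7 (110 mg at t=60 h): 110·exp(−0.04077·17) = 55.000 mg/L
Dose 8 (265 mg at t=70 h): 265·exp(−0.04077·7) = 199.201 mg/L
C(77) = 1.732 + 26.366 + 10.277 + 58.857 + 9.955 + 44.898 + 55.000 + 199.201 = 406.286 mg/L

406.286 mg/L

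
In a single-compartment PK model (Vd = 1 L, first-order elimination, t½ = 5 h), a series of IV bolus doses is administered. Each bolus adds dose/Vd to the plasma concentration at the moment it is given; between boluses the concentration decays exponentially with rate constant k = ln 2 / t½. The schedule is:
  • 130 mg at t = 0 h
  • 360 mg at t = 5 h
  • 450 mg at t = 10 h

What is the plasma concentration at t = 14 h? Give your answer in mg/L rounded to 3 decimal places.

380.506 mg/L

k = ln 2 / 5 = 0.13863 per h
Dose 1 (130 mg at t=0 h): 130·exp(−0.13863·14) = 18.666 mg/L
Dose 2 (360 mg at t=5 h): 360·exp(−0.13863·9) = 103.383 mg/L
Dose 3 (450 mg at t=10 h): 450·exp(−0.13863·4) = 258.457 mg/L
C(14) = 18.666 + 103.383 + 258.457 = 380.506 mg/L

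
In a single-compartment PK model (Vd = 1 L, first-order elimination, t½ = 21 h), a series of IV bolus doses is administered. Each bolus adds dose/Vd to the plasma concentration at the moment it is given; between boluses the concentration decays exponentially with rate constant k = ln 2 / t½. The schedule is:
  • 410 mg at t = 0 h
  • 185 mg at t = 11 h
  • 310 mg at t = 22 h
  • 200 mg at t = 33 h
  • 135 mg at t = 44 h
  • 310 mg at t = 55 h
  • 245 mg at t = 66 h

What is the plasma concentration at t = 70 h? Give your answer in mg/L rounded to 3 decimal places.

k = ln 2 / 21 = 0.03301 per h
Dose 1 (410 mg at t=0 h): 410·exp(−0.03301·70) = 40.677 mg/L
Dose 2 (185 mg at t=11 h): 185·exp(−0.03301·59) = 26.389 mg/L
Dose 3 (310 mg at t=22 h): 310·exp(−0.03301·48) = 63.576 mg/L
Dose 4 (200 mg at t=33 h): 200·exp(−0.03301·37) = 58.972 mg/L
Dose 5 (135 mg at t=44 h): 135·exp(−0.03301·26) = 57.231 mg/L
Dose 6 (310 mg at t=55 h): 310·exp(−0.03301·15) = 188.947 mg/L
Dose 7 (245 mg at t=66 h): 245·exp(−0.03301·4) = 214.698 mg/L
C(70) = 40.677 + 26.389 + 63.576 + 58.972 + 57.231 + 188.947 + 214.698 = 650.489 mg/L

650.489 mg/L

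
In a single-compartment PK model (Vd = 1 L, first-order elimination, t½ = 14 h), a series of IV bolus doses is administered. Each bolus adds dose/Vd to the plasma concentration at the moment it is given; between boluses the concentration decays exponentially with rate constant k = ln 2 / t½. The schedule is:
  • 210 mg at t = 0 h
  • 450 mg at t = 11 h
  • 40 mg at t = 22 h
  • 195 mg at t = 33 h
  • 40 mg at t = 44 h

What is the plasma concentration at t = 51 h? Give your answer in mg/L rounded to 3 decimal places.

196.701 mg/L

k = ln 2 / 14 = 0.04951 per h
Dose 1 (210 mg at t=0 h): 210·exp(−0.04951·51) = 16.812 mg/L
Dose 2 (450 mg at t=11 h): 450·exp(−0.04951·40) = 62.105 mg/L
Dose 3 (40 mg at t=22 h): 40·exp(−0.04951·29) = 9.517 mg/L
Dose 4 (195 mg at t=33 h): 195·exp(−0.04951·18) = 79.983 mg/L
Dose 5 (40 mg at t=44 h): 40·exp(−0.04951·7) = 28.284 mg/L
C(51) = 16.812 + 62.105 + 9.517 + 79.983 + 28.284 = 196.701 mg/L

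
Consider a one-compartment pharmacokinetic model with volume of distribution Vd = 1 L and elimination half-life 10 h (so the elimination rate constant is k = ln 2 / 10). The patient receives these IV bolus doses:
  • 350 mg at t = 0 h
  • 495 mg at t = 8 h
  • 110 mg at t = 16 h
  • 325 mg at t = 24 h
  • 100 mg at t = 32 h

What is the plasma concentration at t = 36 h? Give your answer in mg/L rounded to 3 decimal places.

k = ln 2 / 10 = 0.06931 per h
Dose 1 (350 mg at t=0 h): 350·exp(−0.06931·36) = 28.864 mg/L
Dose 2 (495 mg at t=8 h): 495·exp(−0.06931·28) = 71.076 mg/L
Dose 3 (110 mg at t=16 h): 110·exp(−0.06931·20) = 27.500 mg/L
Dose 4 (325 mg at t=24 h): 325·exp(−0.06931·12) = 141.464 mg/L
Dose 5 (100 mg at t=32 h): 100·exp(−0.06931·4) = 75.786 mg/L
C(36) = 28.864 + 71.076 + 27.500 + 141.464 + 75.786 = 344.690 mg/L

344.690 mg/L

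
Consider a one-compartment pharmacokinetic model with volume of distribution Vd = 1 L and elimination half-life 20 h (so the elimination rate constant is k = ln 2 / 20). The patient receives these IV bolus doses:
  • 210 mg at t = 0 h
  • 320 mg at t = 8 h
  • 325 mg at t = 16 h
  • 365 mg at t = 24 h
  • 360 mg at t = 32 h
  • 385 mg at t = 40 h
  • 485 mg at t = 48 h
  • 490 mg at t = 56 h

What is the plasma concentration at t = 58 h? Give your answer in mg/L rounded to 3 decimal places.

k = ln 2 / 20 = 0.03466 per h
Dose 1 (210 mg at t=0 h): 210·exp(−0.03466·58) = 28.134 mg/L
Dose 2 (320 mg at t=8 h): 320·exp(−0.03466·50) = 56.569 mg/L
Dose 3 (325 mg at t=16 h): 325·exp(−0.03466·42) = 75.809 mg/L
Dose 4 (365 mg at t=24 h): 365·exp(−0.03466·34) = 112.342 mg/L
Dose 5 (360 mg at t=32 h): 360·exp(−0.03466·26) = 146.205 mg/L
Dose 6 (385 mg at t=40 h): 385·exp(−0.03466·18) = 206.316 mg/L
Dose 7 (485 mg at t=48 h): 485·exp(−0.03466·10) = 342.947 mg/L
Dose 8 (490 mg at t=56 h): 490·exp(−0.03466·2) = 457.186 mg/L
C(58) = 28.134 + 56.569 + 75.809 + 112.342 + 146.205 + 206.316 + 342.947 + 457.186 = 1425.508 mg/L

1425.508 mg/L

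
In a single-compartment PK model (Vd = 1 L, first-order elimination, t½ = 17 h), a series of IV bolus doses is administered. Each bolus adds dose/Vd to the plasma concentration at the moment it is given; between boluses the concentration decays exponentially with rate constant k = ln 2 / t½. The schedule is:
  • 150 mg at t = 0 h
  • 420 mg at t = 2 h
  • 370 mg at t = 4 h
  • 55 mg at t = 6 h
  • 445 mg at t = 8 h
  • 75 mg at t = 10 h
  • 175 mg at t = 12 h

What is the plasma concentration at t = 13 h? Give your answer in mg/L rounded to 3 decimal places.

1251.486 mg/L

k = ln 2 / 17 = 0.04077 per h
Dose 1 (150 mg at t=0 h): 150·exp(−0.04077·13) = 88.286 mg/L
Dose 2 (420 mg at t=2 h): 420·exp(−0.04077·11) = 268.204 mg/L
Dose 3 (370 mg at t=4 h): 370·exp(−0.04077·9) = 256.350 mg/L
Dose 4 (55 mg at t=6 h): 55·exp(−0.04077·7) = 41.344 mg/L
Dose 5 (445 mg at t=8 h): 445·exp(−0.04077·5) = 362.929 mg/L
Dose 6 (75 mg at t=10 h): 75·exp(−0.04077·3) = 66.365 mg/L
Dose 7 (175 mg at t=12 h): 175·exp(−0.04077·1) = 168.008 mg/L
C(13) = 88.286 + 268.204 + 256.350 + 41.344 + 362.929 + 66.365 + 168.008 = 1251.486 mg/L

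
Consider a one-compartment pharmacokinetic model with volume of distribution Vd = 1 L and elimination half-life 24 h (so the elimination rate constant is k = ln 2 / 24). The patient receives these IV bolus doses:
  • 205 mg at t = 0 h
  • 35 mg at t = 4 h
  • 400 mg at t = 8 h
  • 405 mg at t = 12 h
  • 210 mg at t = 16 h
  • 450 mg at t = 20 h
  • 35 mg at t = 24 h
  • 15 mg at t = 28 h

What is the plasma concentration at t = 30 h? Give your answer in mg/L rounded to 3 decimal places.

k = ln 2 / 24 = 0.02888 per h
Dose 1 (205 mg at t=0 h): 205·exp(−0.02888·30) = 86.192 mg/L
Dose 2 (35 mg at t=4 h): 35·exp(−0.02888·26) = 16.518 mg/L
Dose 3 (400 mg at t=8 h): 400·exp(−0.02888·22) = 211.893 mg/L
Dose 4 (405 mg at t=12 h): 405·exp(−0.02888·18) = 240.814 mg/L
Dose 5 (210 mg at t=16 h): 210·exp(−0.02888·14) = 140.158 mg/L
Dose 6 (450 mg at t=20 h): 450·exp(−0.02888·10) = 337.119 mg/L
Dose 7 (35 mg at t=24 h): 35·exp(−0.02888·6) = 29.431 mg/L
Dose 8 (15 mg at t=28 h): 15·exp(−0.02888·2) = 14.158 mg/L
C(30) = 86.192 + 16.518 + 211.893 + 240.814 + 140.158 + 337.119 + 29.431 + 14.158 = 1076.284 mg/L

1076.284 mg/L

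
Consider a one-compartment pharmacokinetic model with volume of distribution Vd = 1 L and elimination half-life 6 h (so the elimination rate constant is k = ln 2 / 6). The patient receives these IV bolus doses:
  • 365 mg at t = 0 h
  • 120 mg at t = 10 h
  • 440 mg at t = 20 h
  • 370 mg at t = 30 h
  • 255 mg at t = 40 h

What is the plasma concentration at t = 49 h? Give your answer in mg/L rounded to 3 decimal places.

k = ln 2 / 6 = 0.11552 per h
Dose 1 (365 mg at t=0 h): 365·exp(−0.11552·49) = 1.270 mg/L
Dose 2 (120 mg at t=10 h): 120·exp(−0.11552·39) = 1.326 mg/L
Dose 3 (440 mg at t=20 h): 440·exp(−0.11552·29) = 15.434 mg/L
Dose 4 (370 mg at t=30 h): 370·exp(−0.11552·19) = 41.204 mg/L
Dose 5 (255 mg at t=40 h): 255·exp(−0.11552·9) = 90.156 mg/L
C(49) = 1.270 + 1.326 + 15.434 + 41.204 + 90.156 = 149.390 mg/L

149.390 mg/L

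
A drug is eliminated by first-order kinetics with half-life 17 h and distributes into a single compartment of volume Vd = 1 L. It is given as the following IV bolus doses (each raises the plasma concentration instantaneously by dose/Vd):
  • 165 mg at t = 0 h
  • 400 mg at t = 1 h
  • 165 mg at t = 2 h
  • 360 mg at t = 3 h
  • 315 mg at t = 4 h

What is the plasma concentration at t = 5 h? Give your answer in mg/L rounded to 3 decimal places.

1254.600 mg/L

k = ln 2 / 17 = 0.04077 per h
Dose 1 (165 mg at t=0 h): 165·exp(−0.04077·5) = 134.569 mg/L
Dose 2 (400 mg at t=1 h): 400·exp(−0.04077·4) = 339.805 mg/L
Dose 3 (165 mg at t=2 h): 165·exp(−0.04077·3) = 146.003 mg/L
Dose 4 (360 mg at t=3 h): 360·exp(−0.04077·2) = 331.808 mg/L
Dose 5 (315 mg at t=4 h): 315·exp(−0.04077·1) = 302.415 mg/L
C(5) = 134.569 + 339.805 + 146.003 + 331.808 + 302.415 = 1254.600 mg/L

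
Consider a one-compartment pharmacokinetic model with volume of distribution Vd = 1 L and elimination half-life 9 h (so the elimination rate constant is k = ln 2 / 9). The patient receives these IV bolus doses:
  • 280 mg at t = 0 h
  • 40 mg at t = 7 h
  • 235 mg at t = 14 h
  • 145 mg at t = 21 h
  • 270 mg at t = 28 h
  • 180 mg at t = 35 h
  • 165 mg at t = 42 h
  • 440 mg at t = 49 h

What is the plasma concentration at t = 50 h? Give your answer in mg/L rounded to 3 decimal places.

640.426 mg/L

k = ln 2 / 9 = 0.07702 per h
Dose 1 (280 mg at t=0 h): 280·exp(−0.07702·50) = 5.953 mg/L
Dose 2 (40 mg at t=7 h): 40·exp(−0.07702·43) = 1.458 mg/L
Dose 3 (235 mg at t=14 h): 235·exp(−0.07702·36) = 14.688 mg/L
Dose 4 (145 mg at t=21 h): 145·exp(−0.07702·29) = 15.538 mg/L
Dose 5 (270 mg at t=28 h): 270·exp(−0.07702·22) = 49.604 mg/L
Dose 6 (180 mg at t=35 h): 180·exp(−0.07702·15) = 56.696 mg/L
Dose 7 (165 mg at t=42 h): 165·exp(−0.07702·8) = 89.105 mg/L
Dose 8 (440 mg at t=49 h): 440·exp(−0.07702·1) = 407.385 mg/L
C(50) = 5.953 + 1.458 + 14.688 + 15.538 + 49.604 + 56.696 + 89.105 + 407.385 = 640.426 mg/L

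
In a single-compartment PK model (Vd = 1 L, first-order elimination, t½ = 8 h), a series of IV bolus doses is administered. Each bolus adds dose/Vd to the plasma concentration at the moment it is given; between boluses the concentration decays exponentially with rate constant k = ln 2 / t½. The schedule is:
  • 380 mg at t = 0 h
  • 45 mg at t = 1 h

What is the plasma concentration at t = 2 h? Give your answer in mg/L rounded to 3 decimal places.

k = ln 2 / 8 = 0.08664 per h
Dose 1 (380 mg at t=0 h): 380·exp(−0.08664·2) = 319.541 mg/L
Dose 2 (45 mg at t=1 h): 45·exp(−0.08664·1) = 41.265 mg/L
C(2) = 319.541 + 41.265 = 360.806 mg/L

360.806 mg/L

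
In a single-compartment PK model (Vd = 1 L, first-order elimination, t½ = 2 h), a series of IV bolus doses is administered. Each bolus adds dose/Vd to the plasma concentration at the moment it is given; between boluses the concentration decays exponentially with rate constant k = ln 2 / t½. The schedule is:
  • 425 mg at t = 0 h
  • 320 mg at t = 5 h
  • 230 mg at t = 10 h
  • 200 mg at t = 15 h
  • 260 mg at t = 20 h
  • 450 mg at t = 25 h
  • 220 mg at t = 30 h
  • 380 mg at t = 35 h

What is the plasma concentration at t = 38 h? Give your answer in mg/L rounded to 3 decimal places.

153.667 mg/L

k = ln 2 / 2 = 0.34657 per h
Dose 1 (425 mg at t=0 h): 425·exp(−0.34657·38) = 0.001 mg/L
Dose 2 (320 mg at t=5 h): 320·exp(−0.34657·33) = 0.003 mg/L
Dose 3 (230 mg at t=10 h): 230·exp(−0.34657·28) = 0.014 mg/L
Dose 4 (200 mg at t=15 h): 200·exp(−0.34657·23) = 0.069 mg/L
Dose 5 (260 mg at t=20 h): 260·exp(−0.34657·18) = 0.508 mg/L
Dose 6 (450 mg at t=25 h): 450·exp(−0.34657·13) = 4.972 mg/L
Dose 7 (220 mg at t=30 h): 220·exp(−0.34657·8) = 13.750 mg/L
Dose 8 (380 mg at t=35 h): 380·exp(−0.34657·3) = 134.350 mg/L
C(38) = 0.001 + 0.003 + 0.014 + 0.069 + 0.508 + 4.972 + 13.750 + 134.350 = 153.667 mg/L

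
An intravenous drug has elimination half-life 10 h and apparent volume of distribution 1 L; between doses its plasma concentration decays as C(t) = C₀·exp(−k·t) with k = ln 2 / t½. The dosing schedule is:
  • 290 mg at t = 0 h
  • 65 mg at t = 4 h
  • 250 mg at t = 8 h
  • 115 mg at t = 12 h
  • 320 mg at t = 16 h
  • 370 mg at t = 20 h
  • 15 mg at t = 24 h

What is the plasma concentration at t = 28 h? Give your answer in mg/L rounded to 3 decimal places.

k = ln 2 / 10 = 0.06931 per h
Dose 1 (290 mg at t=0 h): 290·exp(−0.06931·28) = 41.640 mg/L
Dose 2 (65 mg at t=4 h): 65·exp(−0.06931·24) = 12.315 mg/L
Dose 3 (250 mg at t=8 h): 250·exp(−0.06931·20) = 62.500 mg/L
Dose 4 (115 mg at t=12 h): 115·exp(−0.06931·16) = 37.936 mg/L
Dose 5 (320 mg at t=16 h): 320·exp(−0.06931·12) = 139.288 mg/L
Dose 6 (370 mg at t=20 h): 370·exp(−0.06931·8) = 212.509 mg/L
Dose 7 (15 mg at t=24 h): 15·exp(−0.06931·4) = 11.368 mg/L
C(28) = 41.640 + 12.315 + 62.500 + 37.936 + 139.288 + 212.509 + 11.368 = 517.557 mg/L

517.557 mg/L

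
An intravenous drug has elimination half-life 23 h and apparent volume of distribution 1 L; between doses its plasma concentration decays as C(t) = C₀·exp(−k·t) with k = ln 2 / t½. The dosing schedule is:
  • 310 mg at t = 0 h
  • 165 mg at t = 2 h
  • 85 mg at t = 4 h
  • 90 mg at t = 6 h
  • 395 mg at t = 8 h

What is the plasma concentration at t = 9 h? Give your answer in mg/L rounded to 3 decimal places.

908.578 mg/L

k = ln 2 / 23 = 0.03014 per h
Dose 1 (310 mg at t=0 h): 310·exp(−0.03014·9) = 236.356 mg/L
Dose 2 (165 mg at t=2 h): 165·exp(−0.03014·7) = 133.618 mg/L
Dose 3 (85 mg at t=4 h): 85·exp(−0.03014·5) = 73.110 mg/L
Dose 4 (90 mg at t=6 h): 90·exp(−0.03014·3) = 82.220 mg/L
Dose 5 (395 mg at t=8 h): 395·exp(−0.03014·1) = 383.274 mg/L
C(9) = 236.356 + 133.618 + 73.110 + 82.220 + 383.274 = 908.578 mg/L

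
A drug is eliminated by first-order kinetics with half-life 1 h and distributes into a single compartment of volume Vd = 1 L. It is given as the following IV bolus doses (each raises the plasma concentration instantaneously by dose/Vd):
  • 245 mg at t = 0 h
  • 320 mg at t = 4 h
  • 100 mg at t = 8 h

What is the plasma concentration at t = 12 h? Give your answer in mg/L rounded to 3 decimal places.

k = ln 2 / 1 = 0.69315 per h
Dose 1 (245 mg at t=0 h): 245·exp(−0.69315·12) = 0.060 mg/L
Dose 2 (320 mg at t=4 h): 320·exp(−0.69315·8) = 1.250 mg/L
Dose 3 (100 mg at t=8 h): 100·exp(−0.69315·4) = 6.250 mg/L
C(12) = 0.060 + 1.250 + 6.250 = 7.560 mg/L

7.560 mg/L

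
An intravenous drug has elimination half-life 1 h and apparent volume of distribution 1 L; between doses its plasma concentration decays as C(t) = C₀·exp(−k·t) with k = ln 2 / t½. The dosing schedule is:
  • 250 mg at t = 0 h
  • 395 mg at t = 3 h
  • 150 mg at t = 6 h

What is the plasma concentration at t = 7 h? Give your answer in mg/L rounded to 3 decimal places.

k = ln 2 / 1 = 0.69315 per h
Dose 1 (250 mg at t=0 h): 250·exp(−0.69315·7) = 1.953 mg/L
Dose 2 (395 mg at t=3 h): 395·exp(−0.69315·4) = 24.688 mg/L
Dose 3 (150 mg at t=6 h): 150·exp(−0.69315·1) = 75.000 mg/L
C(7) = 1.953 + 24.688 + 75.000 = 101.641 mg/L

101.641 mg/L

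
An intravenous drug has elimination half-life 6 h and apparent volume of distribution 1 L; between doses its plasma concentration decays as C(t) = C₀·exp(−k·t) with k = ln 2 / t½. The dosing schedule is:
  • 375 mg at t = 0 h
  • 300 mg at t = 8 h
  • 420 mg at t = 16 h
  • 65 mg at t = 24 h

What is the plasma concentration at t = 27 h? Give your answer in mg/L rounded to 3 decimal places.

213.802 mg/L

k = ln 2 / 6 = 0.11552 per h
Dose 1 (375 mg at t=0 h): 375·exp(−0.11552·27) = 16.573 mg/L
Dose 2 (300 mg at t=8 h): 300·exp(−0.11552·19) = 33.409 mg/L
Dose 3 (420 mg at t=16 h): 420·exp(−0.11552·11) = 117.859 mg/L
Dose 4 (65 mg at t=24 h): 65·exp(−0.11552·3) = 45.962 mg/L
C(27) = 16.573 + 33.409 + 117.859 + 45.962 = 213.802 mg/L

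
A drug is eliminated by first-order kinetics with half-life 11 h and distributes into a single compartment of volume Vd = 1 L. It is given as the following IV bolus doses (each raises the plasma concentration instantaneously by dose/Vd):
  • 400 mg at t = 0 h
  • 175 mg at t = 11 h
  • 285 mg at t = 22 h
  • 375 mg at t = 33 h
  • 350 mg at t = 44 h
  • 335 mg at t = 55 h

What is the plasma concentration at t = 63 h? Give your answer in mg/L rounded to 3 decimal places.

400.368 mg/L

k = ln 2 / 11 = 0.06301 per h
Dose 1 (400 mg at t=0 h): 400·exp(−0.06301·63) = 7.551 mg/L
Dose 2 (175 mg at t=11 h): 175·exp(−0.06301·52) = 6.607 mg/L
Dose 3 (285 mg at t=22 h): 285·exp(−0.06301·41) = 21.519 mg/L
Dose 4 (375 mg at t=33 h): 375·exp(−0.06301·30) = 56.629 mg/L
Dose 5 (350 mg at t=44 h): 350·exp(−0.06301·19) = 105.708 mg/L
Dose 6 (335 mg at t=55 h): 335·exp(−0.06301·8) = 202.355 mg/L
C(63) = 7.551 + 6.607 + 21.519 + 56.629 + 105.708 + 202.355 = 400.368 mg/L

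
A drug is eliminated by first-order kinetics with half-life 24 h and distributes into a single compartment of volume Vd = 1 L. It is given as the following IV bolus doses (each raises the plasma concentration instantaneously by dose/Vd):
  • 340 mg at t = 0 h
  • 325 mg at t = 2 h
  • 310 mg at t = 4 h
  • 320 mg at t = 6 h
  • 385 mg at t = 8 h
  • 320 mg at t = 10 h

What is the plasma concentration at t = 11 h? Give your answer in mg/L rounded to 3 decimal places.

k = ln 2 / 24 = 0.02888 per h
Dose 1 (340 mg at t=0 h): 340·exp(−0.02888·11) = 247.461 mg/L
Dose 2 (325 mg at t=2 h): 325·exp(−0.02888·9) = 250.609 mg/L
Dose 3 (310 mg at t=4 h): 310·exp(−0.02888·7) = 253.257 mg/L
Dose 4 (320 mg at t=6 h): 320·exp(−0.02888·5) = 276.972 mg/L
Dose 5 (385 mg at t=8 h): 385·exp(−0.02888·3) = 353.047 mg/L
Dose 6 (320 mg at t=10 h): 320·exp(−0.02888·1) = 310.890 mg/L
C(11) = 247.461 + 250.609 + 253.257 + 276.972 + 353.047 + 310.890 = 1692.236 mg/L

1692.236 mg/L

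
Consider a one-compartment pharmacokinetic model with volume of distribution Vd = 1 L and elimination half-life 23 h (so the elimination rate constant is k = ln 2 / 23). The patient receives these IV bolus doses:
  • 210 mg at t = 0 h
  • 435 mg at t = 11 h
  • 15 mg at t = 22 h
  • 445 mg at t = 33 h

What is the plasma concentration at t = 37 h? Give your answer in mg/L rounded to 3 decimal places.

k = ln 2 / 23 = 0.03014 per h
Dose 1 (210 mg at t=0 h): 210·exp(−0.03014·37) = 68.858 mg/L
Dose 2 (435 mg at t=11 h): 435·exp(−0.03014·26) = 198.698 mg/L
Dose 3 (15 mg at t=22 h): 15·exp(−0.03014·15) = 9.545 mg/L
Dose 4 (445 mg at t=33 h): 445·exp(−0.03014·4) = 394.464 mg/L
C(37) = 68.858 + 198.698 + 9.545 + 394.464 = 671.565 mg/L

671.565 mg/L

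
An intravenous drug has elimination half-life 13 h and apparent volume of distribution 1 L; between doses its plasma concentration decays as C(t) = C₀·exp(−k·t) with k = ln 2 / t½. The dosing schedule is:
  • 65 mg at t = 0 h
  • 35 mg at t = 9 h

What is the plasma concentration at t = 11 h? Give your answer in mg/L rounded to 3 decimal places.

k = ln 2 / 13 = 0.05332 per h
Dose 1 (65 mg at t=0 h): 65·exp(−0.05332·11) = 36.157 mg/L
Dose 2 (35 mg at t=9 h): 35·exp(−0.05332·2) = 31.460 mg/L
C(11) = 36.157 + 31.460 = 67.617 mg/L

67.617 mg/L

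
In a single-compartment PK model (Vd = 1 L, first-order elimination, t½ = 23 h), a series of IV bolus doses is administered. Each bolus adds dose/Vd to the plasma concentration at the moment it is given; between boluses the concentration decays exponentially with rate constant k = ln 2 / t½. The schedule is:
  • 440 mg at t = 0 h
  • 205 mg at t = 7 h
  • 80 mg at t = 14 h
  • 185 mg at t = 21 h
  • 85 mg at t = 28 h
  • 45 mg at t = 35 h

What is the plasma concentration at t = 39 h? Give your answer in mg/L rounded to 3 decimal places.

460.094 mg/L

k = ln 2 / 23 = 0.03014 per h
Dose 1 (440 mg at t=0 h): 440·exp(−0.03014·39) = 135.835 mg/L
Dose 2 (205 mg at t=7 h): 205·exp(−0.03014·32) = 78.150 mg/L
Dose 3 (80 mg at t=14 h): 80·exp(−0.03014·25) = 37.660 mg/L
Dose 4 (185 mg at t=21 h): 185·exp(−0.03014·18) = 107.543 mg/L
Dose 5 (85 mg at t=28 h): 85·exp(−0.03014·11) = 61.017 mg/L
Dose 6 (45 mg at t=35 h): 45·exp(−0.03014·4) = 39.890 mg/L
C(39) = 135.835 + 78.150 + 37.660 + 107.543 + 61.017 + 39.890 = 460.094 mg/L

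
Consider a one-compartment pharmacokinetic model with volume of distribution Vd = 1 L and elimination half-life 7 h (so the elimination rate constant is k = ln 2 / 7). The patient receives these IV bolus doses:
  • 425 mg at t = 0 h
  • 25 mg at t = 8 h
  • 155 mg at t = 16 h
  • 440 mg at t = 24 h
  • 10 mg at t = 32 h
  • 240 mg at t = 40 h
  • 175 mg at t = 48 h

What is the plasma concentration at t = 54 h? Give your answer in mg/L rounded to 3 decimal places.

k = ln 2 / 7 = 0.09902 per h
Dose 1 (425 mg at t=0 h): 425·exp(−0.09902·54) = 2.024 mg/L
Dose 2 (25 mg at t=8 h): 25·exp(−0.09902·46) = 0.263 mg/L
Dose 3 (155 mg at t=16 h): 155·exp(−0.09902·38) = 3.599 mg/L
Dose 4 (440 mg at t=24 h): 440·exp(−0.09902·30) = 22.559 mg/L
Dose 5 (10 mg at t=32 h): 10·exp(−0.09902·22) = 1.132 mg/L
Dose 6 (240 mg at t=40 h): 240·exp(−0.09902·14) = 60.000 mg/L
Dose 7 (175 mg at t=48 h): 175·exp(−0.09902·6) = 96.608 mg/L
C(54) = 2.024 + 0.263 + 3.599 + 22.559 + 1.132 + 60.000 + 96.608 = 186.185 mg/L

186.185 mg/L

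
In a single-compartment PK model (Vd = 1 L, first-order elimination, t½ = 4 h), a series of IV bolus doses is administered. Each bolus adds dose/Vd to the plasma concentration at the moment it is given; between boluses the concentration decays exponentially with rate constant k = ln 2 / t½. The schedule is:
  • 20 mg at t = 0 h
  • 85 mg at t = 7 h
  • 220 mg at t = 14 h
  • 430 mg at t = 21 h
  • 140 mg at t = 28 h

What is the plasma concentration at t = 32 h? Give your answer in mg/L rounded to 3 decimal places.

144.838 mg/L

k = ln 2 / 4 = 0.17329 per h
Dose 1 (20 mg at t=0 h): 20·exp(−0.17329·32) = 0.078 mg/L
Dose 2 (85 mg at t=7 h): 85·exp(−0.17329·25) = 1.117 mg/L
Dose 3 (220 mg at t=14 h): 220·exp(−0.17329·18) = 9.723 mg/L
Dose 4 (430 mg at t=21 h): 430·exp(−0.17329·11) = 63.920 mg/L
Dose 5 (140 mg at t=28 h): 140·exp(−0.17329·4) = 70.000 mg/L
C(32) = 0.078 + 1.117 + 9.723 + 63.920 + 70.000 = 144.838 mg/L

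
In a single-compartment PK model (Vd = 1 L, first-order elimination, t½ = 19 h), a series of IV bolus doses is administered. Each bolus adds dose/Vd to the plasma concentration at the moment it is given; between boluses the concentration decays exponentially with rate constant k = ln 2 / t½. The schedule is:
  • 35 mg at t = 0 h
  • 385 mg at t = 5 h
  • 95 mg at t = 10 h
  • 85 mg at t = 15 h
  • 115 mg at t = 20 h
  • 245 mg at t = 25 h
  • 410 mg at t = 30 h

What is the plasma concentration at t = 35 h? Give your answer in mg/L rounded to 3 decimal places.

796.052 mg/L

k = ln 2 / 19 = 0.03648 per h
Dose 1 (35 mg at t=0 h): 35·exp(−0.03648·35) = 9.762 mg/L
Dose 2 (385 mg at t=5 h): 385·exp(−0.03648·30) = 128.870 mg/L
Dose 3 (95 mg at t=10 h): 95·exp(−0.03648·25) = 38.162 mg/L
Dose 4 (85 mg at t=15 h): 85·exp(−0.03648·20) = 40.977 mg/L
Dose 5 (115 mg at t=20 h): 115·exp(−0.03648·15) = 66.534 mg/L
Dose 6 (245 mg at t=25 h): 245·exp(−0.03648·10) = 170.110 mg/L
Dose 7 (410 mg at t=30 h): 410·exp(−0.03648·5) = 341.637 mg/L
C(35) = 9.762 + 128.870 + 38.162 + 40.977 + 66.534 + 170.110 + 341.637 = 796.052 mg/L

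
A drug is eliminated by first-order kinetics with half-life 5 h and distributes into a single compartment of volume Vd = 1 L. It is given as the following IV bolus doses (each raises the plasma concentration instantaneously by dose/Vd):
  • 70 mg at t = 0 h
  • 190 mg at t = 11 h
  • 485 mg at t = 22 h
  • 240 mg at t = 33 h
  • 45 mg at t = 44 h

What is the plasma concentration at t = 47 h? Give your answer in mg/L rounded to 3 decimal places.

80.702 mg/L

k = ln 2 / 5 = 0.13863 per h
Dose 1 (70 mg at t=0 h): 70·exp(−0.13863·47) = 0.104 mg/L
Dose 2 (190 mg at t=11 h): 190·exp(−0.13863·36) = 1.292 mg/L
Dose 3 (485 mg at t=22 h): 485·exp(−0.13863·25) = 15.156 mg/L
Dose 4 (240 mg at t=33 h): 240·exp(−0.13863·14) = 34.461 mg/L
Dose 5 (45 mg at t=44 h): 45·exp(−0.13863·3) = 29.689 mg/L
C(47) = 0.104 + 1.292 + 15.156 + 34.461 + 29.689 = 80.702 mg/L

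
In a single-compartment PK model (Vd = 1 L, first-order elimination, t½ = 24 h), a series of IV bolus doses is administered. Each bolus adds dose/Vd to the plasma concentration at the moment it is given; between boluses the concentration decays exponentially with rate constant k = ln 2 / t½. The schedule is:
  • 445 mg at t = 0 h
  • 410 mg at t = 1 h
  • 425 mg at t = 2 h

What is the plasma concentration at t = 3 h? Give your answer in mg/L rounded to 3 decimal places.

k = ln 2 / 24 = 0.02888 per h
Dose 1 (445 mg at t=0 h): 445·exp(−0.02888·3) = 408.067 mg/L
Dose 2 (410 mg at t=1 h): 410·exp(−0.02888·2) = 386.988 mg/L
Dose 3 (425 mg at t=2 h): 425·exp(−0.02888·1) = 412.901 mg/L
C(3) = 408.067 + 386.988 + 412.901 = 1207.956 mg/L

1207.956 mg/L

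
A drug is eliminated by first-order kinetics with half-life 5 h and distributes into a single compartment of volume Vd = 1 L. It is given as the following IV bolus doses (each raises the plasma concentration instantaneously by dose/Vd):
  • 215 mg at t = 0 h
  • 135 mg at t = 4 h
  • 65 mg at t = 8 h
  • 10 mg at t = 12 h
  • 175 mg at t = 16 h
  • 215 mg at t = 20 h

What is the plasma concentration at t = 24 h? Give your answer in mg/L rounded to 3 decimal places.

206.337 mg/L

k = ln 2 / 5 = 0.13863 per h
Dose 1 (215 mg at t=0 h): 215·exp(−0.13863·24) = 7.718 mg/L
Dose 2 (135 mg at t=4 h): 135·exp(−0.13863·20) = 8.438 mg/L
Dose 3 (65 mg at t=8 h): 65·exp(−0.13863·16) = 7.073 mg/L
Dose 4 (10 mg at t=12 h): 10·exp(−0.13863·12) = 1.895 mg/L
Dose 5 (175 mg at t=16 h): 175·exp(−0.13863·8) = 57.728 mg/L
Dose 6 (215 mg at t=20 h): 215·exp(−0.13863·4) = 123.485 mg/L
C(24) = 7.718 + 8.438 + 7.073 + 1.895 + 57.728 + 123.485 = 206.337 mg/L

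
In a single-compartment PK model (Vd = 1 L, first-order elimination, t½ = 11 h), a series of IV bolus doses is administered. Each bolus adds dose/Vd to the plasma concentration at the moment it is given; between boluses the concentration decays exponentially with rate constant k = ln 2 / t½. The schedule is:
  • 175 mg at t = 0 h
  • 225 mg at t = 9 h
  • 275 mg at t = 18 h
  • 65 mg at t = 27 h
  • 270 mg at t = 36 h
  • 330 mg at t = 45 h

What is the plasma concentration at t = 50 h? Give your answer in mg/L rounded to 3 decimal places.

k = ln 2 / 11 = 0.06301 per h
Dose 1 (175 mg at t=0 h): 175·exp(−0.06301·50) = 7.494 mg/L
Dose 2 (225 mg at t=9 h): 225·exp(−0.06301·41) = 16.989 mg/L
Dose 3 (275 mg at t=18 h): 275·exp(−0.06301·32) = 36.611 mg/L
Dose 4 (65 mg at t=27 h): 65·exp(−0.06301·23) = 15.258 mg/L
Dose 5 (270 mg at t=36 h): 270·exp(−0.06301·14) = 111.747 mg/L
Dose 6 (330 mg at t=45 h): 330·exp(−0.06301·5) = 240.814 mg/L
C(50) = 7.494 + 16.989 + 36.611 + 15.258 + 111.747 + 240.814 = 428.912 mg/L

428.912 mg/L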